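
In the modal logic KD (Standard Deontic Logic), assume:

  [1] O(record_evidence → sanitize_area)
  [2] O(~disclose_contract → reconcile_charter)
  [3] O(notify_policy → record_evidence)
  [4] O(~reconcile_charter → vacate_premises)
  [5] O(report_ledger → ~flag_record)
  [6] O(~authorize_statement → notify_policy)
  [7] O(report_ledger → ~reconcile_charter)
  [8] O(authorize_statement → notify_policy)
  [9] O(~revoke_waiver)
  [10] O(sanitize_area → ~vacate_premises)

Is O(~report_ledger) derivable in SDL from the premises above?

Yes

Premises 6 and 8 are O(~authorize_statement → notify_policy) and O(authorize_statement → notify_policy); every ideal world satisfies ~authorize_statement or authorize_statement, so in either case notify_policy holds — hence O(notify_policy).
With premise 3, O(notify_policy → record_evidence), the K-axiom yields O(record_evidence).
Applying K to premise 1 (O(record_evidence → sanitize_area)) and O(record_evidence) yields O(sanitize_area).
Premise 10 is O(sanitize_area → ~vacate_premises); since O(sanitize_area), deontic closure gives O(~vacate_premises).
Premise 4 is O(~reconcile_charter → vacate_premises); contrapositively O(~vacate_premises → reconcile_charter). Since O(~vacate_premises) holds, K gives O(reconcile_charter).
The contrapositive of premise 7 (O(report_ledger → ~reconcile_charter)) is O(reconcile_charter → ~report_ledger), and O(reconcile_charter) is already established, so O(~report_ledger).
Premises 2, 5, 9 do not contribute to this derivation.
So O(~report_ledger) follows.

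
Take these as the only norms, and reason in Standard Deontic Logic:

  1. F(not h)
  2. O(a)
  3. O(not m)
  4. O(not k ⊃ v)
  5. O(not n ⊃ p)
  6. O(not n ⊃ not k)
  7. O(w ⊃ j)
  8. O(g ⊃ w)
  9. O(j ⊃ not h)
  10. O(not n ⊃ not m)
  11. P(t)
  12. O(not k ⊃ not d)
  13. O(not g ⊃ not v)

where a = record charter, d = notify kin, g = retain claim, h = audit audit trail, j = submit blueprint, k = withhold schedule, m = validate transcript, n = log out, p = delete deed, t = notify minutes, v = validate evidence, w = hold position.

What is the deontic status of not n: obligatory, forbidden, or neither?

Forbidden

Premise 1 is F(not h), i.e. O(h).
The contrapositive of premise 9 (O(j ⊃ not h)) is O(h ⊃ not j), and O(h) is already established, so O(not j).
Premise 7, O(w ⊃ j), contraposes to O(not j ⊃ not w); with O(not j) we get O(not w).
The contrapositive of premise 8 (O(g ⊃ w)) is O(not w ⊃ not g), and O(not w) is already established, so O(not g).
Premise 13 is O(not g ⊃ not v); since O(not g), deontic closure gives O(not v).
The contrapositive of premise 4 (O(not k ⊃ v)) is O(not v ⊃ k), and O(not v) is already established, so O(k).
Premise 6 is O(not n ⊃ not k); contrapositively O(k ⊃ n). Since O(k) holds, K gives O(n).
Premises 2, 3, 5, 10, 11, 12 do not contribute to this derivation.
Thus O(n), which is F(not n): not n is forbidden.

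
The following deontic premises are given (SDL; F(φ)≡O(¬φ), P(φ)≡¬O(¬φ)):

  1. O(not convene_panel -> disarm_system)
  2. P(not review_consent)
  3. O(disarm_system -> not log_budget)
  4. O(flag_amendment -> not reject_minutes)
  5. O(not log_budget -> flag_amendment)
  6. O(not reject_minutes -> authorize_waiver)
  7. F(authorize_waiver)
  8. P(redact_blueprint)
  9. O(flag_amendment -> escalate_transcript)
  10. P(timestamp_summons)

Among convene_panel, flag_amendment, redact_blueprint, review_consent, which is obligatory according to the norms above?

convene_panel

F(authorize_waiver) at premise 7 means O(not authorize_waiver).
Premise 6, O(not reject_minutes -> authorize_waiver), contraposes to O(not authorize_waiver -> reject_minutes); with O(not authorize_waiver) we get O(reject_minutes).
Premise 4, O(flag_amendment -> not reject_minutes), contraposes to O(reject_minutes -> not flag_amendment); with O(reject_minutes) we get O(not flag_amendment).
The contrapositive of premise 5 (O(not log_budget -> flag_amendment)) is O(not flag_amendment -> log_budget), and O(not flag_amendment) is already established, so O(log_budget).
Premise 3, O(disarm_system -> not log_budget), contraposes to O(log_budget -> not disarm_system); with O(log_budget) we get O(not disarm_system).
Premise 1, O(not convene_panel -> disarm_system), contraposes to O(not disarm_system -> convene_panel); with O(not disarm_system) we get O(convene_panel).
So O(convene_panel) holds — convene_panel is obligatory. None of the other listed options is made obligatory by any chain of premises.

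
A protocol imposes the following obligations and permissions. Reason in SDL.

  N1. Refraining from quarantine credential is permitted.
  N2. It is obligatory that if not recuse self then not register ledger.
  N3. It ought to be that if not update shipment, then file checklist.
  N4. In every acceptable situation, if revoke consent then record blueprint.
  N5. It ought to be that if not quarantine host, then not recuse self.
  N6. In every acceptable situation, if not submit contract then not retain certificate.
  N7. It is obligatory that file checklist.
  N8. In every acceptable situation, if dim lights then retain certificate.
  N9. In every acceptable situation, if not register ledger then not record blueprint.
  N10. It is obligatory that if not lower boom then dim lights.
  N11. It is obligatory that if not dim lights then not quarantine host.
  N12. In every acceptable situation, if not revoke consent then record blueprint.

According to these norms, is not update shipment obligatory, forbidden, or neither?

Neither

Premise 3 is O(¬update_shipment → file_checklist); even if O(file_checklist) held, inferring O(¬update_shipment) would be affirming the consequent — invalid.
No premise or chain of K-axiom applications forces O(¬update_shipment), and none forces O(update_shipment). So ¬update_shipment is neither obligatory nor forbidden under these norms.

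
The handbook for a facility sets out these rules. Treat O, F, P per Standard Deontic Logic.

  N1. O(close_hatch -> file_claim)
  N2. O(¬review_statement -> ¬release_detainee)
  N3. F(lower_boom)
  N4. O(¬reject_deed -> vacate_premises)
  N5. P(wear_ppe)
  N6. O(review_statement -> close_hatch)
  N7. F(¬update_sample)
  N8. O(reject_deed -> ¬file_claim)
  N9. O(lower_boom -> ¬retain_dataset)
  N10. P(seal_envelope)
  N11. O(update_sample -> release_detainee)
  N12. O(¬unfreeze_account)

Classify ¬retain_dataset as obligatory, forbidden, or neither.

Neither

Premise 9 is O(lower_boom -> ¬retain_dataset), but O(lower_boom) is not derivable from the premises, so it does not yield O(¬retain_dataset).
No premise or chain of K-axiom applications forces O(¬retain_dataset), and none forces O(retain_dataset). So ¬retain_dataset is neither obligatory nor forbidden under these norms.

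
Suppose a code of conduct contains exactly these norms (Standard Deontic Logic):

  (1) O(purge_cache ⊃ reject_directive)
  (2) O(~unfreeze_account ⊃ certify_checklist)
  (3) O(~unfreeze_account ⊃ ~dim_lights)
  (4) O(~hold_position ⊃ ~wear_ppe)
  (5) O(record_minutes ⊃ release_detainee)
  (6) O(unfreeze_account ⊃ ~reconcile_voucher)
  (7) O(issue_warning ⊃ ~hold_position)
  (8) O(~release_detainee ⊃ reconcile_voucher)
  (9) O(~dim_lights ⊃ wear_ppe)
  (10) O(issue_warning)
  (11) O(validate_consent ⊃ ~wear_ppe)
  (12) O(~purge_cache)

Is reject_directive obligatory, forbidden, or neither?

Neither

Premise 1 is O(purge_cache ⊃ reject_directive), but O(purge_cache) is not derivable from the premises, so it does not yield O(reject_directive).
No premise or chain of K-axiom applications forces O(reject_directive), and none forces O(~reject_directive). So reject_directive is neither obligatory nor forbidden under these norms.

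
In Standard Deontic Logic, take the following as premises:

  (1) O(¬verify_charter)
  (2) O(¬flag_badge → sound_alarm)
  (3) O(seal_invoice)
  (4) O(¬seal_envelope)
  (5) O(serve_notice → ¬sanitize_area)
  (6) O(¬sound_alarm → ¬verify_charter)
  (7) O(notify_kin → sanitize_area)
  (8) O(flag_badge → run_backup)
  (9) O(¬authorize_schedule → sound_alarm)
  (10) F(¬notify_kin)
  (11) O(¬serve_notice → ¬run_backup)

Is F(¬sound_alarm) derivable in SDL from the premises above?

Premise 10 is F(¬notify_kin), i.e. O(notify_kin).
Premise 7 is O(notify_kin → sanitize_area); since O(notify_kin), deontic closure gives O(sanitize_area).
Premise 5 is O(serve_notice → ¬sanitize_area); contrapositively O(sanitize_area → ¬serve_notice). Since O(sanitize_area) holds, K gives O(¬serve_notice).
Applying K to premise 11 (O(¬serve_notice → ¬run_backup)) and O(¬serve_notice) yields O(¬run_backup).
Premise 8, O(flag_badge → run_backup), contraposes to O(¬run_backup → ¬flag_badge); with O(¬run_backup) we get O(¬flag_badge).
Premise 2 is O(¬flag_badge → sound_alarm); since O(¬flag_badge), deontic closure gives O(sound_alarm).
Premises 1, 3, 4, 6, 9 do not contribute to this derivation.
So O(sound_alarm) holds, i.e. F(¬sound_alarm). The claim follows.

Yes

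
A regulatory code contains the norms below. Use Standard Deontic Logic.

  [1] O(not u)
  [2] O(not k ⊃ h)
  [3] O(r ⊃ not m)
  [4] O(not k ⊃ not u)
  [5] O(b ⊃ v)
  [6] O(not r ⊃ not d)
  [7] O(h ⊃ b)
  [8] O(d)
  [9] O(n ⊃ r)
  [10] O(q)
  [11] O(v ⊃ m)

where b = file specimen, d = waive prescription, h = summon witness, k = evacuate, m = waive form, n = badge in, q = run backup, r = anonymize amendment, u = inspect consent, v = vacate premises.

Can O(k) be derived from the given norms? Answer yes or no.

Yes

Premise 8 gives O(d).
The contrapositive of premise 6 (O(not r ⊃ not d)) is O(d ⊃ r), and O(d) is already established, so O(r).
Premise 3 is O(r ⊃ not m); since O(r), deontic closure gives O(not m).
Premise 11, O(v ⊃ m), contraposes to O(not m ⊃ not v); with O(not m) we get O(not v).
Premise 5, O(b ⊃ v), contraposes to O(not v ⊃ not b); with O(not v) we get O(not b).
The contrapositive of premise 7 (O(h ⊃ b)) is O(not b ⊃ not h), and O(not b) is already established, so O(not h).
Premise 2 is O(not k ⊃ h); contrapositively O(not h ⊃ k). Since O(not h) holds, K gives O(k).
Premises 1, 4, 9, 10 do not contribute to this derivation.
So O(k) follows.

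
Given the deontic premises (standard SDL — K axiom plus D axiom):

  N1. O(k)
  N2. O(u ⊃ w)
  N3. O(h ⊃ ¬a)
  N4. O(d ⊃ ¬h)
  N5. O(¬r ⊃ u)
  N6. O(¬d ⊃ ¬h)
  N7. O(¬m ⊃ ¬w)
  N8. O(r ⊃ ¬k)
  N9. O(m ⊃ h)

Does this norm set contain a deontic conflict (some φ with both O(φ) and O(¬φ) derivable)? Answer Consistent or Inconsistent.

Inconsistent

Premises 6 and 4 cover both cases: O(¬d ⊃ ¬h) and O(d ⊃ ¬h). Since ¬d ∨ d is a tautology, O(¬h) follows.
Premise 9, O(m ⊃ h), contraposes to O(¬h ⊃ ¬m); with O(¬h) we get O(¬m).
From O(¬m) and premise 7, O(¬m ⊃ ¬w), we obtain O(¬w).
Premise 2, O(u ⊃ w), contraposes to O(¬w ⊃ ¬u); with O(¬w) we get O(¬u).
Premise 5, O(¬r ⊃ u), contraposes to O(¬u ⊃ r); with O(¬u) we get O(r).
From O(r) and premise 8, O(r ⊃ ¬k), we obtain O(¬k).
Yet premise 1 states O(k).
We now have both O(¬k) and O(k) — k is simultaneously obligatory and forbidden, violating the D-axiom.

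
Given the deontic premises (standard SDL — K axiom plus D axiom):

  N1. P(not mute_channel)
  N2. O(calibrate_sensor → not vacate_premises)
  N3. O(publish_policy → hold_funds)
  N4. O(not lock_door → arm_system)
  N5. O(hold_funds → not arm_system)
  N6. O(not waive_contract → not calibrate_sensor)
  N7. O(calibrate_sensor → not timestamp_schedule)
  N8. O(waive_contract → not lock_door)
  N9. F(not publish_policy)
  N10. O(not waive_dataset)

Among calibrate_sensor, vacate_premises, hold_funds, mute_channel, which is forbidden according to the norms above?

Premise 9 is F(not publish_policy), i.e. O(publish_policy).
From O(publish_policy) and premise 3, O(publish_policy → hold_funds), we obtain O(hold_funds).
From O(hold_funds) and premise 5, O(hold_funds → not arm_system), we obtain O(not arm_system).
Premise 4, O(not lock_door → arm_system), contraposes to O(not arm_system → lock_door); with O(not arm_system) we get O(lock_door).
The contrapositive of premise 8 (O(waive_contract → not lock_door)) is O(lock_door → not waive_contract), and O(lock_door) is already established, so O(not waive_contract).
Applying K to premise 6 (O(not waive_contract → not calibrate_sensor)) and O(not waive_contract) yields O(not calibrate_sensor).
So O(not calibrate_sensor) holds, i.e. calibrate_sensor is forbidden. None of the other listed options is forbidden under the premises.

calibrate_sensor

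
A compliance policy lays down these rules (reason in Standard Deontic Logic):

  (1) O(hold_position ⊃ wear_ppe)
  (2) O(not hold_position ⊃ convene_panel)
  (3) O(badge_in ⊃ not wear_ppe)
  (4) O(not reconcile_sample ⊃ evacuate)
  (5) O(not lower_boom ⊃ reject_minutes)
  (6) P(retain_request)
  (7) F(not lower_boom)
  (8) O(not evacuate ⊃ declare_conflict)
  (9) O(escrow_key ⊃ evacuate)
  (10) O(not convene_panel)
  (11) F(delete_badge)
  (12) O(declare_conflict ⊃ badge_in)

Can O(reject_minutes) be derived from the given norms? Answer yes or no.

No

Premise 5 is O(not lower_boom ⊃ reject_minutes), but O(not lower_boom) is not derivable from the premises, so it does not yield O(reject_minutes).
No other premise forces O(reject_minutes). An ideal world satisfying every premise can still have reject_minutes false, so O(reject_minutes) is not derivable.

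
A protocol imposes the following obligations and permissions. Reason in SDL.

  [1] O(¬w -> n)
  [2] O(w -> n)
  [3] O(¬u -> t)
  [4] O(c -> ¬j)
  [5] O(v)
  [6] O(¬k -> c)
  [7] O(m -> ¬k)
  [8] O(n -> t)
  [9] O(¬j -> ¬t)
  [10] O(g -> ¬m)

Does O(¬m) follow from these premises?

Yes

By case analysis on w: premise 2 gives O(w -> n) and premise 1 gives O(¬w -> n), so O(n) either way.
Premise 8 is O(n -> t); since O(n), deontic closure gives O(t).
Premise 9, O(¬j -> ¬t), contraposes to O(t -> j); with O(t) we get O(j).
Premise 4, O(c -> ¬j), contraposes to O(j -> ¬c); with O(j) we get O(¬c).
The contrapositive of premise 6 (O(¬k -> c)) is O(¬c -> k), and O(¬c) is already established, so O(k).
The contrapositive of premise 7 (O(m -> ¬k)) is O(k -> ¬m), and O(k) is already established, so O(¬m).
Premises 3, 5, 10 do not contribute to this derivation.
So O(¬m) follows.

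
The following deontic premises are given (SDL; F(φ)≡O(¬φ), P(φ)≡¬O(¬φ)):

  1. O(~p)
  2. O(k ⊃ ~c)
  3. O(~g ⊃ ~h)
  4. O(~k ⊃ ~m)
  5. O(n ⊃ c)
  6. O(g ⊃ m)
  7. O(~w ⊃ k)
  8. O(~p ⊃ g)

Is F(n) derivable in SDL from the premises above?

From premise 1 we have O(~p).
Premise 8 is O(~p ⊃ g); since O(~p), deontic closure gives O(g).
From O(g) and premise 6, O(g ⊃ m), we obtain O(m).
Premise 4, O(~k ⊃ ~m), contraposes to O(m ⊃ k); with O(m) we get O(k).
With premise 2, O(k ⊃ ~c), the K-axiom yields O(~c).
Premise 5, O(n ⊃ c), contraposes to O(~c ⊃ ~n); with O(~c) we get O(~n).
Premises 3, 7 do not contribute to this derivation.
So O(~n) holds, i.e. F(n). The claim follows.

Yes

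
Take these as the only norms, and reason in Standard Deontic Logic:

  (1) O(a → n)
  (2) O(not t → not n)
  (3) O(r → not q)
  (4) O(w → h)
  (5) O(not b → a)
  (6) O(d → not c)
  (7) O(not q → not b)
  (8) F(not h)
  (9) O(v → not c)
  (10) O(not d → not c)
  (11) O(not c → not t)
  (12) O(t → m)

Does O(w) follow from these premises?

No

Premise 4 is O(w → h); even if O(h) held, inferring O(w) would be affirming the consequent — invalid.
No other premise forces O(w). An ideal world satisfying every premise can still have w false, so O(w) is not derivable.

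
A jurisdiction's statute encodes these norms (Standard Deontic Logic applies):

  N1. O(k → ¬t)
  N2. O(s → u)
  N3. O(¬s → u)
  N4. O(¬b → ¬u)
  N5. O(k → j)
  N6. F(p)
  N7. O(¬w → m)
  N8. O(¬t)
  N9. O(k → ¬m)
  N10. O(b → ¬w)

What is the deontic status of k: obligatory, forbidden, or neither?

Forbidden

Premises 2 and 3 cover both cases: O(s → u) and O(¬s → u). Since s ∨ ¬s is a tautology, O(u) follows.
Premise 4 is O(¬b → ¬u); contrapositively O(u → b). Since O(u) holds, K gives O(b).
Premise 10 is O(b → ¬w); since O(b), deontic closure gives O(¬w).
Applying K to premise 7 (O(¬w → m)) and O(¬w) yields O(m).
The contrapositive of premise 9 (O(k → ¬m)) is O(m → ¬k), and O(m) is already established, so O(¬k).
Premises 1, 5, 6, 8 do not contribute to this derivation.
Thus O(¬k), which is F(k): k is forbidden.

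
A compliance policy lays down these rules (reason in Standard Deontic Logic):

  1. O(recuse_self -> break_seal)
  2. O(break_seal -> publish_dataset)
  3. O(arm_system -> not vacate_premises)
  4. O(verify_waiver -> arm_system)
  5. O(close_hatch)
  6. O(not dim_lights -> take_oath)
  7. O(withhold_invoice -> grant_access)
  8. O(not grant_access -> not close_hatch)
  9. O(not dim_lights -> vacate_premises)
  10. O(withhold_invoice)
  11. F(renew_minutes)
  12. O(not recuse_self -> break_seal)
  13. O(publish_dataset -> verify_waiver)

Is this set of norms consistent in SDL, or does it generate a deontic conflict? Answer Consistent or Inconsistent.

Premise 8 is O(not grant_access -> not close_hatch), but O(not grant_access) is not derivable from the premises, so it does not yield O(not close_hatch).
So O(not close_hatch) is not derivable, and the apparent clash with O(close_hatch) does not arise.
A world satisfying every obligation exists (e.g. arm_system=true, break_seal=true, close_hatch=true, dim_lights=true, grant_access=true, publish_dataset=true, recuse_self=false, renew_minutes=false, take_oath=false, vacate_premises=false, verify_waiver=true, withhold_invoice=true); no atom is both obligatory and forbidden, so the set is consistent.

Consistent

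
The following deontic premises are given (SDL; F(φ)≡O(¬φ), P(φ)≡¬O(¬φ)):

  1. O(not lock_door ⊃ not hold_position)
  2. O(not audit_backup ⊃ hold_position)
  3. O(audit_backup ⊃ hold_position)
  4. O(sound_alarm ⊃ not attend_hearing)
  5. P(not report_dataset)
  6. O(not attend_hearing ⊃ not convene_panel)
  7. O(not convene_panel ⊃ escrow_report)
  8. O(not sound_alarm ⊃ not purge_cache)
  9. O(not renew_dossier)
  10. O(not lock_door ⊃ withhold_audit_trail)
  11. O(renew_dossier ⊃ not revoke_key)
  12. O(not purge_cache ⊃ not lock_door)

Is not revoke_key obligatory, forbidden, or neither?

Neither

Premise 11 is O(renew_dossier ⊃ not revoke_key), but O(renew_dossier) is not derivable from the premises, so it does not yield O(not revoke_key).
No premise or chain of K-axiom applications forces O(not revoke_key), and none forces O(revoke_key). So not revoke_key is neither obligatory nor forbidden under these norms.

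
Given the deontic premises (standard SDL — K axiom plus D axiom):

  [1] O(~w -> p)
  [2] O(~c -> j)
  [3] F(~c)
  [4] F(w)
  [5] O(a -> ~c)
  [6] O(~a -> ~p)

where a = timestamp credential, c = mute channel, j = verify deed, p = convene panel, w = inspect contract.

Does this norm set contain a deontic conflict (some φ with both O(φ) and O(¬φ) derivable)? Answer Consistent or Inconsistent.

Inconsistent

F(~c) at premise 3 means O(c).
The contrapositive of premise 5 (O(a -> ~c)) is O(c -> ~a), and O(c) is already established, so O(~a).
From O(~a) and premise 6, O(~a -> ~p), we obtain O(~p).
Premise 1, O(~w -> p), contraposes to O(~p -> w); with O(~p) we get O(w).
Yet premise 4 is F(w), i.e. O(~w).
We now have both O(w) and O(~w) — w is simultaneously obligatory and forbidden, violating the D-axiom.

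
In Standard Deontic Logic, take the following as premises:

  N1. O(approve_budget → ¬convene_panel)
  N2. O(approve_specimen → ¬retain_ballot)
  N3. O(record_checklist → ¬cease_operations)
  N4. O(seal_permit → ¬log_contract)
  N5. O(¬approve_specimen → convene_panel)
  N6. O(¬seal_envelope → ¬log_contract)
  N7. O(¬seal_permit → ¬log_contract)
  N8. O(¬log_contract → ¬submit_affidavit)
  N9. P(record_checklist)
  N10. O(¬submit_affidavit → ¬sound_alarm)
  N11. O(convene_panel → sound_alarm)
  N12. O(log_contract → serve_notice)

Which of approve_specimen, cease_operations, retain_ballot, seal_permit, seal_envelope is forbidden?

Premises 4 and 7 cover both cases: O(seal_permit → ¬log_contract) and O(¬seal_permit → ¬log_contract). Since seal_permit ∨ ¬seal_permit is a tautology, O(¬log_contract) follows.
With premise 8, O(¬log_contract → ¬submit_affidavit), the K-axiom yields O(¬submit_affidavit).
Applying K to premise 10 (O(¬submit_affidavit → ¬sound_alarm)) and O(¬submit_affidavit) yields O(¬sound_alarm).
Premise 11 is O(convene_panel → sound_alarm); contrapositively O(¬sound_alarm → ¬convene_panel). Since O(¬sound_alarm) holds, K gives O(¬convene_panel).
The contrapositive of premise 5 (O(¬approve_specimen → convene_panel)) is O(¬convene_panel → approve_specimen), and O(¬convene_panel) is already established, so O(approve_specimen).
Applying K to premise 2 (O(approve_specimen → ¬retain_ballot)) and O(approve_specimen) yields O(¬retain_ballot).
So O(¬retain_ballot) holds, i.e. retain_ballot is forbidden. None of the other listed options is forbidden under the premises.

retain_ballot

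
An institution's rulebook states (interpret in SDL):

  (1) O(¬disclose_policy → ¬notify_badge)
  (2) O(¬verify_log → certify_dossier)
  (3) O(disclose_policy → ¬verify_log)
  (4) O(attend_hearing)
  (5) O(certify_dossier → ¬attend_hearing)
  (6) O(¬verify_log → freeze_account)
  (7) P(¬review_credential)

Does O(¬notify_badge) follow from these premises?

From premise 4 we have O(attend_hearing).
Premise 5 is O(certify_dossier → ¬attend_hearing); contrapositively O(attend_hearing → ¬certify_dossier). Since O(attend_hearing) holds, K gives O(¬certify_dossier).
Premise 2, O(¬verify_log → certify_dossier), contraposes to O(¬certify_dossier → verify_log); with O(¬certify_dossier) we get O(verify_log).
Premise 3, O(disclose_policy → ¬verify_log), contraposes to O(verify_log → ¬disclose_policy); with O(verify_log) we get O(¬disclose_policy).
From O(¬disclose_policy) and premise 1, O(¬disclose_policy → ¬notify_badge), we obtain O(¬notify_badge).
Premises 6, 7 do not contribute to this derivation.
So O(¬notify_badge) follows.

Yes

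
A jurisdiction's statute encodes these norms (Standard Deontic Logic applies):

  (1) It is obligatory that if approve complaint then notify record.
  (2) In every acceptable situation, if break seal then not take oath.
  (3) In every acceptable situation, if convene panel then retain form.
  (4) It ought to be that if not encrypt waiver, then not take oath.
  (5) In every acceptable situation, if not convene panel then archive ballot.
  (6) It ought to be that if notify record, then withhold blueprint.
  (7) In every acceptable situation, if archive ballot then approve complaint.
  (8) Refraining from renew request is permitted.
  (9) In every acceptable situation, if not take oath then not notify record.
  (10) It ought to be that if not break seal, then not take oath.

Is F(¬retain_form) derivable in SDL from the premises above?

Yes

Premises 10 and 2 are O(¬break_seal → ¬take_oath) and O(break_seal → ¬take_oath); every ideal world satisfies ¬break_seal or break_seal, so in either case ¬take_oath holds — hence O(¬take_oath).
With premise 9, O(¬take_oath → ¬notify_record), the K-axiom yields O(¬notify_record).
Premise 1 is O(approve_complaint → notify_record); contrapositively O(¬notify_record → ¬approve_complaint). Since O(¬notify_record) holds, K gives O(¬approve_complaint).
Premise 7 is O(archive_ballot → approve_complaint); contrapositively O(¬approve_complaint → ¬archive_ballot). Since O(¬approve_complaint) holds, K gives O(¬archive_ballot).
Premise 5 is O(¬convene_panel → archive_ballot); contrapositively O(¬archive_ballot → convene_panel). Since O(¬archive_ballot) holds, K gives O(convene_panel).
Applying K to premise 3 (O(convene_panel → retain_form)) and O(convene_panel) yields O(retain_form).
Premises 4, 6, 8 do not contribute to this derivation.
So O(retain_form) holds, i.e. F(¬retain_form). The claim follows.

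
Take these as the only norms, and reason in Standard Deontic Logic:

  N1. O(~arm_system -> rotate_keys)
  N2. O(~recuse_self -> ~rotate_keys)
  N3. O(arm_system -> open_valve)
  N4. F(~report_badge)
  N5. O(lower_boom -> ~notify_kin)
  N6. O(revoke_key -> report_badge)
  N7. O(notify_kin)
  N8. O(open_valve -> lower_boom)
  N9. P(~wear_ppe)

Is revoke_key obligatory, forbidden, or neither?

Neither

Premise 6 is O(revoke_key -> report_badge); even if O(report_badge) held, inferring O(revoke_key) would be affirming the consequent — invalid.
No premise or chain of K-axiom applications forces O(revoke_key), and none forces O(~revoke_key). So revoke_key is neither obligatory nor forbidden under these norms.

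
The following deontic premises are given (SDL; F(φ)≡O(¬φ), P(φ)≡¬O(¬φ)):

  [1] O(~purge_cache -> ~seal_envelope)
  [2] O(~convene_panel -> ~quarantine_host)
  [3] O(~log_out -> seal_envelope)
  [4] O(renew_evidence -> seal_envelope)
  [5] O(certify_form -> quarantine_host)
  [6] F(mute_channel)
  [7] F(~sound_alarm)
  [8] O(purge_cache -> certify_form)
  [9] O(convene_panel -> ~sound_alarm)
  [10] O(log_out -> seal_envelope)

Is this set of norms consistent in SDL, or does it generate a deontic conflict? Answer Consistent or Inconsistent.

Inconsistent

By case analysis on ~log_out: premise 3 gives O(~log_out -> seal_envelope) and premise 10 gives O(log_out -> seal_envelope), so O(seal_envelope) either way.
Premise 1, O(~purge_cache -> ~seal_envelope), contraposes to O(seal_envelope -> purge_cache); with O(seal_envelope) we get O(purge_cache).
From O(purge_cache) and premise 8, O(purge_cache -> certify_form), we obtain O(certify_form).
Premise 5 is O(certify_form -> quarantine_host); since O(certify_form), deontic closure gives O(quarantine_host).
Premise 2, O(~convene_panel -> ~quarantine_host), contraposes to O(quarantine_host -> convene_panel); with O(quarantine_host) we get O(convene_panel).
From O(convene_panel) and premise 9, O(convene_panel -> ~sound_alarm), we obtain O(~sound_alarm).
However, F(~sound_alarm) at premise 7 amounts to O(sound_alarm).
We now have both O(~sound_alarm) and O(sound_alarm) — sound_alarm is simultaneously obligatory and forbidden, violating the D-axiom.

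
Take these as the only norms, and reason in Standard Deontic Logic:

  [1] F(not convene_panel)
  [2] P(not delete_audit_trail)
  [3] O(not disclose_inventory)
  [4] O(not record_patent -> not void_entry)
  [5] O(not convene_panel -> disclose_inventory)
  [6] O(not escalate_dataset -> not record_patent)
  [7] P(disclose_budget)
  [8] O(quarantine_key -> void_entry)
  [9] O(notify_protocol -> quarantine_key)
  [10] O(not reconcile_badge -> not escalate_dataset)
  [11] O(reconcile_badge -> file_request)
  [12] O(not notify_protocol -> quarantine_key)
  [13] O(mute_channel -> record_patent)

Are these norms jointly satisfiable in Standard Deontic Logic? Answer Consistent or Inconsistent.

Consistent

Premise 5 is O(not convene_panel -> disclose_inventory), but O(not convene_panel) is not derivable from the premises, so it does not yield O(disclose_inventory).
So O(disclose_inventory) is not derivable, and the apparent clash with O(not disclose_inventory) does not arise.
A world satisfying every obligation exists (e.g. convene_panel=true, delete_audit_trail=false, disclose_budget=false, disclose_inventory=false, escalate_dataset=true, file_request=true, mute_channel=false, notify_protocol=false, quarantine_key=true, reconcile_badge=true, record_patent=true, void_entry=true); no atom is both obligatory and forbidden, so the set is consistent.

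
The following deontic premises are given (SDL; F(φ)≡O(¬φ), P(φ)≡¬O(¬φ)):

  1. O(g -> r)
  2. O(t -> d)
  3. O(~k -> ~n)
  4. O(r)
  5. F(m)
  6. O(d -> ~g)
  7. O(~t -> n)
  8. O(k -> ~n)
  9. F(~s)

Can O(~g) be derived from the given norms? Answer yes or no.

Yes

Premises 8 and 3 are O(k -> ~n) and O(~k -> ~n); every ideal world satisfies k or ~k, so in either case ~n holds — hence O(~n).
The contrapositive of premise 7 (O(~t -> n)) is O(~n -> t), and O(~n) is already established, so O(t).
With premise 2, O(t -> d), the K-axiom yields O(d).
Applying K to premise 6 (O(d -> ~g)) and O(d) yields O(~g).
Premises 1, 4, 5, 9 do not contribute to this derivation.
So O(~g) follows.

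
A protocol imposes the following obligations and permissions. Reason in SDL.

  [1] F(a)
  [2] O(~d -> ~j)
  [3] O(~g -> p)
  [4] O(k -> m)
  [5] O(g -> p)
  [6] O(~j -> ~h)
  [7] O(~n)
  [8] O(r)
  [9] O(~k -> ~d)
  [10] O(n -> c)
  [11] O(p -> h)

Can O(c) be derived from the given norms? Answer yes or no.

Premise 10 is O(n -> c), but O(n) is not derivable from the premises, so it does not yield O(c).
No other premise forces O(c). An ideal world satisfying every premise can still have c false, so O(c) is not derivable.

No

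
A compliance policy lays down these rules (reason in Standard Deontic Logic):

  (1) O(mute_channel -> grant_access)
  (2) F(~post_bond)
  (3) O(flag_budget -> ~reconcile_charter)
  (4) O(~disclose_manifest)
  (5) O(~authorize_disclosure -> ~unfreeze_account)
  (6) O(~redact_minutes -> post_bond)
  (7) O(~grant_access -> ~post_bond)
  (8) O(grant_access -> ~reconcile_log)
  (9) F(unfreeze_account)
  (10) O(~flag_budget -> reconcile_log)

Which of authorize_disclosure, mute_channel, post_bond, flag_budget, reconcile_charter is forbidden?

reconcile_charter

F(~post_bond) at premise 2 means O(post_bond).
The contrapositive of premise 7 (O(~grant_access -> ~post_bond)) is O(post_bond -> grant_access), and O(post_bond) is already established, so O(grant_access).
Premise 8 is O(grant_access -> ~reconcile_log); since O(grant_access), deontic closure gives O(~reconcile_log).
The contrapositive of premise 10 (O(~flag_budget -> reconcile_log)) is O(~reconcile_log -> flag_budget), and O(~reconcile_log) is already established, so O(flag_budget).
Applying K to premise 3 (O(flag_budget -> ~reconcile_charter)) and O(flag_budget) yields O(~reconcile_charter).
So O(~reconcile_charter) holds, i.e. reconcile_charter is forbidden. None of the other listed options is forbidden under the premises.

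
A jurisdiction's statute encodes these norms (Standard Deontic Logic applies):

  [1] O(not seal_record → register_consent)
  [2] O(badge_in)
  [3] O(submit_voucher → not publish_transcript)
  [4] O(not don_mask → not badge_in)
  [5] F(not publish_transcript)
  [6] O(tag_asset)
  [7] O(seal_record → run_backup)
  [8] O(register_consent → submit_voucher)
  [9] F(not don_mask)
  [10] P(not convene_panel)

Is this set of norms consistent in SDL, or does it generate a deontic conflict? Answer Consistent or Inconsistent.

Premise 4 is O(not don_mask → not badge_in), but O(not don_mask) is not derivable from the premises, so it does not yield O(not badge_in).
So O(not badge_in) is not derivable, and the apparent clash with O(badge_in) does not arise.
A world satisfying every obligation exists (e.g. badge_in=true, convene_panel=false, don_mask=true, publish_transcript=true, register_consent=false, run_backup=true, seal_record=true, submit_voucher=false, tag_asset=true); no atom is both obligatory and forbidden, so the set is consistent.

Consistent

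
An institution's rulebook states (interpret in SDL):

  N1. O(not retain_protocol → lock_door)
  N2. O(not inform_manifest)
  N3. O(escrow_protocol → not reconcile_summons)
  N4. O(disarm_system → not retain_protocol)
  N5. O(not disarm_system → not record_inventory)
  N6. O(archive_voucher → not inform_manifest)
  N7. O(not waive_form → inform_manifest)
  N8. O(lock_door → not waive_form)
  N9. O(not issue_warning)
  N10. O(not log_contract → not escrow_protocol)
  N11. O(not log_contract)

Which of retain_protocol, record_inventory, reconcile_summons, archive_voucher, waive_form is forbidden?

record_inventory

From premise 2 we have O(not inform_manifest).
The contrapositive of premise 7 (O(not waive_form → inform_manifest)) is O(not inform_manifest → waive_form), and O(not inform_manifest) is already established, so O(waive_form).
The contrapositive of premise 8 (O(lock_door → not waive_form)) is O(waive_form → not lock_door), and O(waive_form) is already established, so O(not lock_door).
Premise 1, O(not retain_protocol → lock_door), contraposes to O(not lock_door → retain_protocol); with O(not lock_door) we get O(retain_protocol).
Premise 4, O(disarm_system → not retain_protocol), contraposes to O(retain_protocol → not disarm_system); with O(retain_protocol) we get O(not disarm_system).
From O(not disarm_system) and premise 5, O(not disarm_system → not record_inventory), we obtain O(not record_inventory).
So O(not record_inventory) holds, i.e. record_inventory is forbidden. None of the other listed options is forbidden under the premises.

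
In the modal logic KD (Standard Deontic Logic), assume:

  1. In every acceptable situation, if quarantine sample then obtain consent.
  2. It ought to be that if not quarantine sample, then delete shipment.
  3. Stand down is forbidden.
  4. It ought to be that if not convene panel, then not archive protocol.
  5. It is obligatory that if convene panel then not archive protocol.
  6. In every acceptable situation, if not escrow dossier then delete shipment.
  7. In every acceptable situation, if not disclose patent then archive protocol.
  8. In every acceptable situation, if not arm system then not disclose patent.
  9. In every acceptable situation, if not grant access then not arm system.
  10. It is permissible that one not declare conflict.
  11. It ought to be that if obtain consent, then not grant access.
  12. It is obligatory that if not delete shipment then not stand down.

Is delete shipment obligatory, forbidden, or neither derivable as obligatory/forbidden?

Obligatory

By case analysis on ¬convene_panel: premise 4 gives O(¬convene_panel → ¬archive_protocol) and premise 5 gives O(convene_panel → ¬archive_protocol), so O(¬archive_protocol) either way.
The contrapositive of premise 7 (O(¬disclose_patent → archive_protocol)) is O(¬archive_protocol → disclose_patent), and O(¬archive_protocol) is already established, so O(disclose_patent).
Premise 8 is O(¬arm_system → ¬disclose_patent); contrapositively O(disclose_patent → arm_system). Since O(disclose_patent) holds, K gives O(arm_system).
Premise 9 is O(¬grant_access → ¬arm_system); contrapositively O(arm_system → grant_access). Since O(arm_system) holds, K gives O(grant_access).
Premise 11 is O(obtain_consent → ¬grant_access); contrapositively O(grant_access → ¬obtain_consent). Since O(grant_access) holds, K gives O(¬obtain_consent).
The contrapositive of premise 1 (O(quarantine_sample → obtain_consent)) is O(¬obtain_consent → ¬quarantine_sample), and O(¬obtain_consent) is already established, so O(¬quarantine_sample).
Applying K to premise 2 (O(¬quarantine_sample → delete_shipment)) and O(¬quarantine_sample) yields O(delete_shipment).
Premises 3, 6, 10, 12 do not contribute to this derivation.
Hence delete_shipment is obligatory.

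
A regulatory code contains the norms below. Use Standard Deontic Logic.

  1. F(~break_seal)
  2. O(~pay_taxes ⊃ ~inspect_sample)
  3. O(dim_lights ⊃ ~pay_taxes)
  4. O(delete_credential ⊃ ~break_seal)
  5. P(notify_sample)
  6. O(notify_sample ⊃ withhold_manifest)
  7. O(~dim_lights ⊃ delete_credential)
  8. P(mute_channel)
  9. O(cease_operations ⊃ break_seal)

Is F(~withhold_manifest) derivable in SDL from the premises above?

No

Premise 6 is O(notify_sample ⊃ withhold_manifest), but O(notify_sample) is not derivable from the premises (the permission P(notify_sample) asserts only ~O(~notify_sample), not O(notify_sample)), so it does not yield O(withhold_manifest).
No other premise forces O(withhold_manifest). An ideal world satisfying every premise can still have ~withhold_manifest true, so F(~withhold_manifest) is not derivable.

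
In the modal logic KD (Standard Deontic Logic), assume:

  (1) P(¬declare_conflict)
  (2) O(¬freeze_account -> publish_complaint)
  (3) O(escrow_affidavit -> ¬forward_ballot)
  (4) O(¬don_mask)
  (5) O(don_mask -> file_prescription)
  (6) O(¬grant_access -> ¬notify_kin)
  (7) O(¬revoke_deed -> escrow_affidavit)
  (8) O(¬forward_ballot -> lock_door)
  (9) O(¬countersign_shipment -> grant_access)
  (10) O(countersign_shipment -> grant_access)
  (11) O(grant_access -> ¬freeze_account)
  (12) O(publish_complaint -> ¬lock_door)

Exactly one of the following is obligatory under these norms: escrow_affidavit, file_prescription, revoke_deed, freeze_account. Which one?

revoke_deed

By case analysis on countersign_shipment: premise 10 gives O(countersign_shipment -> grant_access) and premise 9 gives O(¬countersign_shipment -> grant_access), so O(grant_access) either way.
With premise 11, O(grant_access -> ¬freeze_account), the K-axiom yields O(¬freeze_account).
Applying K to premise 2 (O(¬freeze_account -> publish_complaint)) and O(¬freeze_account) yields O(publish_complaint).
Applying K to premise 12 (O(publish_complaint -> ¬lock_door)) and O(publish_complaint) yields O(¬lock_door).
Premise 8 is O(¬forward_ballot -> lock_door); contrapositively O(¬lock_door -> forward_ballot). Since O(¬lock_door) holds, K gives O(forward_ballot).
The contrapositive of premise 3 (O(escrow_affidavit -> ¬forward_ballot)) is O(forward_ballot -> ¬escrow_affidavit), and O(forward_ballot) is already established, so O(¬escrow_affidavit).
The contrapositive of premise 7 (O(¬revoke_deed -> escrow_affidavit)) is O(¬escrow_affidavit -> revoke_deed), and O(¬escrow_affidavit) is already established, so O(revoke_deed).
So O(revoke_deed) holds — revoke_deed is obligatory. None of the other listed options is made obligatory by any chain of premises.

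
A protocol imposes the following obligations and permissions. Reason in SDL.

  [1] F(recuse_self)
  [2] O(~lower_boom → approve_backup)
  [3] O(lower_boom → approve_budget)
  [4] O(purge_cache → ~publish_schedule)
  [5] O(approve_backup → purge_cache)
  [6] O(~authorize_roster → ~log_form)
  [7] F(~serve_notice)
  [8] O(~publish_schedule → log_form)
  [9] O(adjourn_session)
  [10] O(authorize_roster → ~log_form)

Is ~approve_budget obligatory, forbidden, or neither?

Premises 6 and 10 cover both cases: O(~authorize_roster → ~log_form) and O(authorize_roster → ~log_form). Since ~authorize_roster ∨ authorize_roster is a tautology, O(~log_form) follows.
Premise 8 is O(~publish_schedule → log_form); contrapositively O(~log_form → publish_schedule). Since O(~log_form) holds, K gives O(publish_schedule).
The contrapositive of premise 4 (O(purge_cache → ~publish_schedule)) is O(publish_schedule → ~purge_cache), and O(publish_schedule) is already established, so O(~purge_cache).
Premise 5 is O(approve_backup → purge_cache); contrapositively O(~purge_cache → ~approve_backup). Since O(~purge_cache) holds, K gives O(~approve_backup).
Premise 2 is O(~lower_boom → approve_backup); contrapositively O(~approve_backup → lower_boom). Since O(~approve_backup) holds, K gives O(lower_boom).
With premise 3, O(lower_boom → approve_budget), the K-axiom yields O(approve_budget).
Premises 1, 7, 9 do not contribute to this derivation.
Thus O(approve_budget), which is F(~approve_budget): ~approve_budget is forbidden.

Forbidden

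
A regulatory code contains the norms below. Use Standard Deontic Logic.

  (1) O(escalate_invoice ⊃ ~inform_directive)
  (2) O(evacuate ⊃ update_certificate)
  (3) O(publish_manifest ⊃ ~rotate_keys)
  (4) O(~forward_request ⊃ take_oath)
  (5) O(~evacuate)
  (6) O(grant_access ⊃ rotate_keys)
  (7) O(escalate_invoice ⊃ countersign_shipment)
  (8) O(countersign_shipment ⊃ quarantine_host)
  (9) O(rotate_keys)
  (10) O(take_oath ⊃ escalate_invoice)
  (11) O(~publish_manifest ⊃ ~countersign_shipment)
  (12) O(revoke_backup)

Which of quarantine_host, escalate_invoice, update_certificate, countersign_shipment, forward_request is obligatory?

forward_request

From premise 9 we have O(rotate_keys).
The contrapositive of premise 3 (O(publish_manifest ⊃ ~rotate_keys)) is O(rotate_keys ⊃ ~publish_manifest), and O(rotate_keys) is already established, so O(~publish_manifest).
With premise 11, O(~publish_manifest ⊃ ~countersign_shipment), the K-axiom yields O(~countersign_shipment).
Premise 7 is O(escalate_invoice ⊃ countersign_shipment); contrapositively O(~countersign_shipment ⊃ ~escalate_invoice). Since O(~countersign_shipment) holds, K gives O(~escalate_invoice).
Premise 10, O(take_oath ⊃ escalate_invoice), contraposes to O(~escalate_invoice ⊃ ~take_oath); with O(~escalate_invoice) we get O(~take_oath).
Premise 4 is O(~forward_request ⊃ take_oath); contrapositively O(~take_oath ⊃ forward_request). Since O(~take_oath) holds, K gives O(forward_request).
So O(forward_request) holds — forward_request is obligatory. None of the other listed options is made obligatory by any chain of premises.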